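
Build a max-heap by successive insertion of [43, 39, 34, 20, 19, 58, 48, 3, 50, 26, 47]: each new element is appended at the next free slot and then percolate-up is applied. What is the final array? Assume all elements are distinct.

Insert 43:
  append 43 at index 0 → [43] (no swap needed)
Insert 39:
  append 39 at index 1 → [43, 39] (no swap needed)
Insert 34:
  append 34 at index 2 → [43, 39, 34] (no swap needed)
Insert 20:
  append 20 at index 3 → [43, 39, 34, 20] (no swap needed)
Insert 19:
  append 19 at index 4 → [43, 39, 34, 20, 19] (no swap needed)
Insert 58:
  append 58 at index 5 → [43, 39, 34, 20, 19, 58]
  58 > parent 34 at index 2, swap → [43, 39, 58, 20, 19, 34]
  58 > parent 43 at index 0, swap → [58, 39, 43, 20, 19, 34]
Insert 48:
  append 48 at index 6 → [58, 39, 43, 20, 19, 34, 48]
  48 > parent 43 at index 2, swap → [58, 39, 48, 20, 19, 34, 43]
Insert 3:
  append 3 at index 7 → [58, 39, 48, 20, 19, 34, 43, 3] (no swap needed)
Insert 50:
  append 50 at index 8 → [58, 39, 48, 20, 19, 34, 43, 3, 50]
  50 > parent 20 at index 3, swap → [58, 39, 48, 50, 19, 34, 43, 3, 20]
  50 > parent 39 at index 1, swap → [58, 50, 48, 39, 19, 34, 43, 3, 20]
Insert 26:
  append 26 at index 9 → [58, 50, 48, 39, 19, 34, 43, 3, 20, 26]
  26 > parent 19 at index 4, swap → [58, 50, 48, 39, 26, 34, 43, 3, 20, 19]
Insert 47:
  append 47 at index 10 → [58, 50, 48, 39, 26, 34, 43, 3, 20, 19, 47]
  47 > parent 26 at index 4, swap → [58, 50, 48, 39, 47, 34, 43, 3, 20, 19, 26]

[58, 50, 48, 39, 47, 34, 43, 3, 20, 19, 26]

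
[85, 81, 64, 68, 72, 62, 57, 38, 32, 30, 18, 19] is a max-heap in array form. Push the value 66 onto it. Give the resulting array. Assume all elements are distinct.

[85, 81, 66, 68, 72, 64, 57, 38, 32, 30, 18, 19, 62]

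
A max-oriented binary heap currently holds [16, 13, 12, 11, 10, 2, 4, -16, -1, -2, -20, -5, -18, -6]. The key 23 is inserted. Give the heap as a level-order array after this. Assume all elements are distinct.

[23, 13, 16, 11, 10, 2, 12, -16, -1, -2, -20, -5, -18, -6, 4]

append 23 at index 14 → [16, 13, 12, 11, 10, 2, 4, -16, -1, -2, -20, -5, -18, -6, 23]
23 > parent 4 at index 6, swap → [16, 13, 12, 11, 10, 2, 23, -16, -1, -2, -20, -5, -18, -6, 4]
23 > parent 12 at index 2, swap → [16, 13, 23, 11, 10, 2, 12, -16, -1, -2, -20, -5, -18, -6, 4]
23 > parent 16 at index 0, swap → [23, 13, 16, 11, 10, 2, 12, -16, -1, -2, -20, -5, -18, -6, 4]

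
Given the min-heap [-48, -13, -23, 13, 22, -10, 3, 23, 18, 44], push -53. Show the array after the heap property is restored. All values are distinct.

[-53, -48, -23, 13, -13, -10, 3, 23, 18, 44, 22]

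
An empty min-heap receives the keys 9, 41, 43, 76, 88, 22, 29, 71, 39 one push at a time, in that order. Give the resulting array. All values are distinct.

[9, 39, 22, 41, 88, 43, 29, 76, 71]

Insert 9:
  append 9 at index 0 → [9] (no swap needed)
Insert 41:
  append 41 at index 1 → [9, 41] (no swap needed)
Insert 43:
  append 43 at index 2 → [9, 41, 43] (no swap needed)
Insert 76:
  append 76 at index 3 → [9, 41, 43, 76] (no swap needed)
Insert 88:
  append 88 at index 4 → [9, 41, 43, 76, 88] (no swap needed)
Insert 22:
  append 22 at index 5 → [9, 41, 43, 76, 88, 22]
  22 < parent 43 at index 2, swap → [9, 41, 22, 76, 88, 43]
Insert 29:
  append 29 at index 6 → [9, 41, 22, 76, 88, 43, 29] (no swap needed)
Insert 71:
  append 71 at index 7 → [9, 41, 22, 76, 88, 43, 29, 71]
  71 < parent 76 at index 3, swap → [9, 41, 22, 71, 88, 43, 29, 76]
Insert 39:
  append 39 at index 8 → [9, 41, 22, 71, 88, 43, 29, 76, 39]
  39 < parent 71 at index 3, swap → [9, 41, 22, 39, 88, 43, 29, 76, 71]
  39 < parent 41 at index 1, swap → [9, 39, 22, 41, 88, 43, 29, 76, 71]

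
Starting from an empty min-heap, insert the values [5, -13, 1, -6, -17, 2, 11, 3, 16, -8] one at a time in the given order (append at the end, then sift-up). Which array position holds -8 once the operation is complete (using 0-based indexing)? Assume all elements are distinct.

4

Insert 5:
  append 5 at index 0 → [5] (no swap needed)
Insert -13:
  append -13 at index 1 → [5, -13]
  -13 < parent 5 at index 0, swap → [-13, 5]
Insert 1:
  append 1 at index 2 → [-13, 5, 1] (no swap needed)
Insert -6:
  append -6 at index 3 → [-13, 5, 1, -6]
  -6 < parent 5 at index 1, swap → [-13, -6, 1, 5]
Insert -17:
  append -17 at index 4 → [-13, -6, 1, 5, -17]
  -17 < parent -6 at index 1, swap → [-13, -17, 1, 5, -6]
  -17 < parent -13 at index 0, swap → [-17, -13, 1, 5, -6]
Insert 2:
  append 2 at index 5 → [-17, -13, 1, 5, -6, 2] (no swap needed)
Insert 11:
  append 11 at index 6 → [-17, -13, 1, 5, -6, 2, 11] (no swap needed)
Insert 3:
  append 3 at index 7 → [-17, -13, 1, 5, -6, 2, 11, 3]
  3 < parent 5 at index 3, swap → [-17, -13, 1, 3, -6, 2, 11, 5]
Insert 16:
  append 16 at index 8 → [-17, -13, 1, 3, -6, 2, 11, 5, 16] (no swap needed)
Insert -8:
  append -8 at index 9 → [-17, -13, 1, 3, -6, 2, 11, 5, 16, -8]
  -8 < parent -6 at index 4, swap → [-17, -13, 1, 3, -8, 2, 11, 5, 16, -6]
resulting array: [-17, -13, 1, 3, -8, 2, 11, 5, 16, -6]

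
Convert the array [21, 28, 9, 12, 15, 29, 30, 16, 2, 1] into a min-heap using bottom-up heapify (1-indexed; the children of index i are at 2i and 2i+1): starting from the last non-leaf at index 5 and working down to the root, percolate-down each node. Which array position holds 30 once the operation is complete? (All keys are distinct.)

sift down from index 5:
  15 vs only child 1 at index 10, swap → [21, 28, 9, 12, 1, 29, 30, 16, 2, 15]
sift down from index 4:
  12 vs smaller child 2 at index 9, swap → [21, 28, 9, 2, 1, 29, 30, 16, 12, 15]
sift down from index 3: already satisfies heap property
sift down from index 2:
  28 vs smaller child 1 at index 5, swap → [21, 1, 9, 2, 28, 29, 30, 16, 12, 15]
  28 vs only child 15 at index 10, swap → [21, 1, 9, 2, 15, 29, 30, 16, 12, 28]
sift down from index 1:
  21 vs smaller child 1 at index 2, swap → [1, 21, 9, 2, 15, 29, 30, 16, 12, 28]
  21 vs smaller child 2 at index 4, swap → [1, 2, 9, 21, 15, 29, 30, 16, 12, 28]
  21 vs smaller child 12 at index 9, swap → [1, 2, 9, 12, 15, 29, 30, 16, 21, 28]
resulting array: [1, 2, 9, 12, 15, 29, 30, 16, 21, 28]

7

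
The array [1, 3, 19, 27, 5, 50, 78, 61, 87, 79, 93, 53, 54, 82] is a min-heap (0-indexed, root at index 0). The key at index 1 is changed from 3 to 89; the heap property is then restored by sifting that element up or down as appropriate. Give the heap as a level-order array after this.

set index 1 from 3 to 89 → [1, 89, 19, 27, 5, 50, 78, 61, 87, 79, 93, 53, 54, 82]
89 vs smaller child 5 at index 4, swap → [1, 5, 19, 27, 89, 50, 78, 61, 87, 79, 93, 53, 54, 82]
89 vs smaller child 79 at index 9, swap → [1, 5, 19, 27, 79, 50, 78, 61, 87, 89, 93, 53, 54, 82]

[1, 5, 19, 27, 79, 50, 78, 61, 87, 89, 93, 53, 54, 82]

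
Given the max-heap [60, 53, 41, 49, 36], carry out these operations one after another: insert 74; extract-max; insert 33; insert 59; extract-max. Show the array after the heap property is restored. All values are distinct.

insert 74:
  append 74 at index 5 → [60, 53, 41, 49, 36, 74]
  74 > parent 41 at index 2, swap → [60, 53, 74, 49, 36, 41]
  74 > parent 60 at index 0, swap → [74, 53, 60, 49, 36, 41]
extract-max → returns 74:
  remove root 74; move last element 41 to root → [41, 53, 60, 49, 36]
  41 vs larger child 60 at index 2, swap → [60, 53, 41, 49, 36]
insert 33:
  append 33 at index 5 → [60, 53, 41, 49, 36, 33] (no swap needed)
insert 59:
  append 59 at index 6 → [60, 53, 41, 49, 36, 33, 59]
  59 > parent 41 at index 2, swap → [60, 53, 59, 49, 36, 33, 41]
extract-max → returns 60:
  remove root 60; move last element 41 to root → [41, 53, 59, 49, 36, 33]
  41 vs larger child 59 at index 2, swap → [59, 53, 41, 49, 36, 33]

[59, 53, 41, 49, 36, 33]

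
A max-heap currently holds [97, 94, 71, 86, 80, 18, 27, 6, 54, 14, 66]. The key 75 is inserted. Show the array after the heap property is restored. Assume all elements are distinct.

[97, 94, 75, 86, 80, 71, 27, 6, 54, 14, 66, 18]

append 75 at index 11 → [97, 94, 71, 86, 80, 18, 27, 6, 54, 14, 66, 75]
75 > parent 18 at index 5, swap → [97, 94, 71, 86, 80, 75, 27, 6, 54, 14, 66, 18]
75 > parent 71 at index 2, swap → [97, 94, 75, 86, 80, 71, 27, 6, 54, 14, 66, 18]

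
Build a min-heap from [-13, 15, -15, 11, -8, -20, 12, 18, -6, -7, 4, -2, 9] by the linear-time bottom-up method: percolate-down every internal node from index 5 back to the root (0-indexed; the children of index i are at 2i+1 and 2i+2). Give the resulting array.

[-20, -8, -15, -6, -7, -13, 12, 18, 11, 15, 4, -2, 9]

sift down from index 5: already satisfies heap property
sift down from index 4: already satisfies heap property
sift down from index 3:
  11 vs smaller child -6 at index 8, swap → [-13, 15, -15, -6, -8, -20, 12, 18, 11, -7, 4, -2, 9]
sift down from index 2:
  -15 vs smaller child -20 at index 5, swap → [-13, 15, -20, -6, -8, -15, 12, 18, 11, -7, 4, -2, 9]
sift down from index 1:
  15 vs smaller child -8 at index 4, swap → [-13, -8, -20, -6, 15, -15, 12, 18, 11, -7, 4, -2, 9]
  15 vs smaller child -7 at index 9, swap → [-13, -8, -20, -6, -7, -15, 12, 18, 11, 15, 4, -2, 9]
sift down from index 0:
  -13 vs smaller child -20 at index 2, swap → [-20, -8, -13, -6, -7, -15, 12, 18, 11, 15, 4, -2, 9]
  -13 vs smaller child -15 at index 5, swap → [-20, -8, -15, -6, -7, -13, 12, 18, 11, 15, 4, -2, 9]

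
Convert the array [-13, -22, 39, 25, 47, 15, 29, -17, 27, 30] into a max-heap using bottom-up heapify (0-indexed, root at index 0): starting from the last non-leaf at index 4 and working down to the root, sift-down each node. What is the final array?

[47, 30, 39, 27, -13, 15, 29, -17, 25, -22]

sift down from index 4: already satisfies heap property
sift down from index 3:
  25 vs larger child 27 at index 8, swap → [-13, -22, 39, 27, 47, 15, 29, -17, 25, 30]
sift down from index 2: already satisfies heap property
sift down from index 1:
  -22 vs larger child 47 at index 4, swap → [-13, 47, 39, 27, -22, 15, 29, -17, 25, 30]
  -22 vs only child 30 at index 9, swap → [-13, 47, 39, 27, 30, 15, 29, -17, 25, -22]
sift down from index 0:
  -13 vs larger child 47 at index 1, swap → [47, -13, 39, 27, 30, 15, 29, -17, 25, -22]
  -13 vs larger child 30 at index 4, swap → [47, 30, 39, 27, -13, 15, 29, -17, 25, -22]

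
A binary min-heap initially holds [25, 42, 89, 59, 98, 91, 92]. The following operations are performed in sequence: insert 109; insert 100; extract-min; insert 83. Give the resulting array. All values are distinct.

insert 109:
  append 109 at index 7 → [25, 42, 89, 59, 98, 91, 92, 109] (no swap needed)
insert 100:
  append 100 at index 8 → [25, 42, 89, 59, 98, 91, 92, 109, 100] (no swap needed)
extract-min → returns 25:
  remove root 25; move last element 100 to root → [100, 42, 89, 59, 98, 91, 92, 109]
  100 vs smaller child 42 at index 1, swap → [42, 100, 89, 59, 98, 91, 92, 109]
  100 vs smaller child 59 at index 3, swap → [42, 59, 89, 100, 98, 91, 92, 109]
insert 83:
  append 83 at index 8 → [42, 59, 89, 100, 98, 91, 92, 109, 83]
  83 < parent 100 at index 3, swap → [42, 59, 89, 83, 98, 91, 92, 109, 100]

[42, 59, 89, 83, 98, 91, 92, 109, 100]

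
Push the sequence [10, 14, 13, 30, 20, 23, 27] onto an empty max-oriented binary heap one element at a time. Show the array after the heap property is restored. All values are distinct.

[30, 20, 27, 10, 14, 13, 23]

Insert 10:
  append 10 at index 0 → [10] (no swap needed)
Insert 14:
  append 14 at index 1 → [10, 14]
  14 > parent 10 at index 0, swap → [14, 10]
Insert 13:
  append 13 at index 2 → [14, 10, 13] (no swap needed)
Insert 30:
  append 30 at index 3 → [14, 10, 13, 30]
  30 > parent 10 at index 1, swap → [14, 30, 13, 10]
  30 > parent 14 at index 0, swap → [30, 14, 13, 10]
Insert 20:
  append 20 at index 4 → [30, 14, 13, 10, 20]
  20 > parent 14 at index 1, swap → [30, 20, 13, 10, 14]
Insert 23:
  append 23 at index 5 → [30, 20, 13, 10, 14, 23]
  23 > parent 13 at index 2, swap → [30, 20, 23, 10, 14, 13]
Insert 27:
  append 27 at index 6 → [30, 20, 23, 10, 14, 13, 27]
  27 > parent 23 at index 2, swap → [30, 20, 27, 10, 14, 13, 23]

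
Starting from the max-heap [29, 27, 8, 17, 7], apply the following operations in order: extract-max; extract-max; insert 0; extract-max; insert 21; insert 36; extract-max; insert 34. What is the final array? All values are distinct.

[34, 21, 0, 7, 8]

extract-max → returns 29:
  remove root 29; move last element 7 to root → [7, 27, 8, 17]
  7 vs larger child 27 at index 1, swap → [27, 7, 8, 17]
  7 vs only child 17 at index 3, swap → [27, 17, 8, 7]
extract-max → returns 27:
  remove root 27; move last element 7 to root → [7, 17, 8]
  7 vs larger child 17 at index 1, swap → [17, 7, 8]
insert 0:
  append 0 at index 3 → [17, 7, 8, 0] (no swap needed)
extract-max → returns 17:
  remove root 17; move last element 0 to root → [0, 7, 8]
  0 vs larger child 8 at index 2, swap → [8, 7, 0]
insert 21:
  append 21 at index 3 → [8, 7, 0, 21]
  21 > parent 7 at index 1, swap → [8, 21, 0, 7]
  21 > parent 8 at index 0, swap → [21, 8, 0, 7]
insert 36:
  append 36 at index 4 → [21, 8, 0, 7, 36]
  36 > parent 8 at index 1, swap → [21, 36, 0, 7, 8]
  36 > parent 21 at index 0, swap → [36, 21, 0, 7, 8]
extract-max → returns 36:
  remove root 36; move last element 8 to root → [8, 21, 0, 7]
  8 vs larger child 21 at index 1, swap → [21, 8, 0, 7]
insert 34:
  append 34 at index 4 → [21, 8, 0, 7, 34]
  34 > parent 8 at index 1, swap → [21, 34, 0, 7, 8]
  34 > parent 21 at index 0, swap → [34, 21, 0, 7, 8]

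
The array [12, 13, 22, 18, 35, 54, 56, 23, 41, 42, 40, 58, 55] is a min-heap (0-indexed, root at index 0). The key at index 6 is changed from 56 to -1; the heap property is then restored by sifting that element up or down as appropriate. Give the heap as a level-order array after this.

[-1, 13, 12, 18, 35, 54, 22, 23, 41, 42, 40, 58, 55]

set index 6 from 56 to -1 → [12, 13, 22, 18, 35, 54, -1, 23, 41, 42, 40, 58, 55]
-1 < parent 22 at index 2, swap → [12, 13, -1, 18, 35, 54, 22, 23, 41, 42, 40, 58, 55]
-1 < parent 12 at index 0, swap → [-1, 13, 12, 18, 35, 54, 22, 23, 41, 42, 40, 58, 55]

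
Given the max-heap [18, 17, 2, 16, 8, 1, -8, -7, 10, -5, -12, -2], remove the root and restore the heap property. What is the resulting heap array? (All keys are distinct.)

remove root 18; move last element -2 to root → [-2, 17, 2, 16, 8, 1, -8, -7, 10, -5, -12]
-2 vs larger child 17 at index 1, swap → [17, -2, 2, 16, 8, 1, -8, -7, 10, -5, -12]
-2 vs larger child 16 at index 3, swap → [17, 16, 2, -2, 8, 1, -8, -7, 10, -5, -12]
-2 vs larger child 10 at index 8, swap → [17, 16, 2, 10, 8, 1, -8, -7, -2, -5, -12]

[17, 16, 2, 10, 8, 1, -8, -7, -2, -5, -12]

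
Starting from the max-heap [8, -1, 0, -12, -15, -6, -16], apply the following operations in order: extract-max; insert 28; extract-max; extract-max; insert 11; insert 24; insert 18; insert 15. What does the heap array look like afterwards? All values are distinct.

[24, 18, 11, 15, -15, -6, -1, -16, -12]

extract-max → returns 8:
  remove root 8; move last element -16 to root → [-16, -1, 0, -12, -15, -6]
  -16 vs larger child 0 at index 2, swap → [0, -1, -16, -12, -15, -6]
  -16 vs only child -6 at index 5, swap → [0, -1, -6, -12, -15, -16]
insert 28:
  append 28 at index 6 → [0, -1, -6, -12, -15, -16, 28]
  28 > parent -6 at index 2, swap → [0, -1, 28, -12, -15, -16, -6]
  28 > parent 0 at index 0, swap → [28, -1, 0, -12, -15, -16, -6]
extract-max → returns 28:
  remove root 28; move last element -6 to root → [-6, -1, 0, -12, -15, -16]
  -6 vs larger child 0 at index 2, swap → [0, -1, -6, -12, -15, -16]
extract-max → returns 0:
  remove root 0; move last element -16 to root → [-16, -1, -6, -12, -15]
  -16 vs larger child -1 at index 1, swap → [-1, -16, -6, -12, -15]
  -16 vs larger child -12 at index 3, swap → [-1, -12, -6, -16, -15]
insert 11:
  append 11 at index 5 → [-1, -12, -6, -16, -15, 11]
  11 > parent -6 at index 2, swap → [-1, -12, 11, -16, -15, -6]
  11 > parent -1 at index 0, swap → [11, -12, -1, -16, -15, -6]
insert 24:
  append 24 at index 6 → [11, -12, -1, -16, -15, -6, 24]
  24 > parent -1 at index 2, swap → [11, -12, 24, -16, -15, -6, -1]
  24 > parent 11 at index 0, swap → [24, -12, 11, -16, -15, -6, -1]
insert 18:
  append 18 at index 7 → [24, -12, 11, -16, -15, -6, -1, 18]
  18 > parent -16 at index 3, swap → [24, -12, 11, 18, -15, -6, -1, -16]
  18 > parent -12 at index 1, swap → [24, 18, 11, -12, -15, -6, -1, -16]
insert 15:
  append 15 at index 8 → [24, 18, 11, -12, -15, -6, -1, -16, 15]
  15 > parent -12 at index 3, swap → [24, 18, 11, 15, -15, -6, -1, -16, -12]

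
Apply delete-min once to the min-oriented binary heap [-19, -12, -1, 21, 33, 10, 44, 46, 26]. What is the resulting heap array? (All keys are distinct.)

[-12, 21, -1, 26, 33, 10, 44, 46]

remove root -19; move last element 26 to root → [26, -12, -1, 21, 33, 10, 44, 46]
26 vs smaller child -12 at index 1, swap → [-12, 26, -1, 21, 33, 10, 44, 46]
26 vs smaller child 21 at index 3, swap → [-12, 21, -1, 26, 33, 10, 44, 46]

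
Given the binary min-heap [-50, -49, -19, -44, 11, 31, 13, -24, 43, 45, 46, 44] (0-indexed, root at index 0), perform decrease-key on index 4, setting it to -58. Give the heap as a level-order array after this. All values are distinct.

[-58, -50, -19, -44, -49, 31, 13, -24, 43, 45, 46, 44]

set index 4 from 11 to -58 → [-50, -49, -19, -44, -58, 31, 13, -24, 43, 45, 46, 44]
-58 < parent -49 at index 1, swap → [-50, -58, -19, -44, -49, 31, 13, -24, 43, 45, 46, 44]
-58 < parent -50 at index 0, swap → [-58, -50, -19, -44, -49, 31, 13, -24, 43, 45, 46, 44]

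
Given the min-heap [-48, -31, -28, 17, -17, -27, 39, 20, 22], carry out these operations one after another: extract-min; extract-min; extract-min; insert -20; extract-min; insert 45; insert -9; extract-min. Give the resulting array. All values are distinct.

[-17, -9, 20, 17, 22, 39, 45]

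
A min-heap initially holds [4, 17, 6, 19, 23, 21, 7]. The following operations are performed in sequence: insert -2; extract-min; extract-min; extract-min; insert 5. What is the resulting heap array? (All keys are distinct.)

insert -2:
  append -2 at index 7 → [4, 17, 6, 19, 23, 21, 7, -2]
  -2 < parent 19 at index 3, swap → [4, 17, 6, -2, 23, 21, 7, 19]
  -2 < parent 17 at index 1, swap → [4, -2, 6, 17, 23, 21, 7, 19]
  -2 < parent 4 at index 0, swap → [-2, 4, 6, 17, 23, 21, 7, 19]
extract-min → returns -2:
  remove root -2; move last element 19 to root → [19, 4, 6, 17, 23, 21, 7]
  19 vs smaller child 4 at index 1, swap → [4, 19, 6, 17, 23, 21, 7]
  19 vs smaller child 17 at index 3, swap → [4, 17, 6, 19, 23, 21, 7]
extract-min → returns 4:
  remove root 4; move last element 7 to root → [7, 17, 6, 19, 23, 21]
  7 vs smaller child 6 at index 2, swap → [6, 17, 7, 19, 23, 21]
extract-min → returns 6:
  remove root 6; move last element 21 to root → [21, 17, 7, 19, 23]
  21 vs smaller child 7 at index 2, swap → [7, 17, 21, 19, 23]
insert 5:
  append 5 at index 5 → [7, 17, 21, 19, 23, 5]
  5 < parent 21 at index 2, swap → [7, 17, 5, 19, 23, 21]
  5 < parent 7 at index 0, swap → [5, 17, 7, 19, 23, 21]

[5, 17, 7, 19, 23, 21]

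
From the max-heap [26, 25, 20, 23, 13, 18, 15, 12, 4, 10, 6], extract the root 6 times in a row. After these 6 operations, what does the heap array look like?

[13, 12, 6, 4, 10]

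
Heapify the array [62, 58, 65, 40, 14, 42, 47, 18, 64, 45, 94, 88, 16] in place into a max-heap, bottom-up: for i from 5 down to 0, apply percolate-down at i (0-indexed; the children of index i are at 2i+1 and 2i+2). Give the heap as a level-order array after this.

[94, 64, 88, 62, 58, 65, 47, 18, 40, 45, 14, 42, 16]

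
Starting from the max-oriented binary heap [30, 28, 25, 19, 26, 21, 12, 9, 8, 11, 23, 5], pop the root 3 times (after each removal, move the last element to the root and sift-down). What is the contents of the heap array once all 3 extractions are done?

[25, 23, 21, 19, 11, 5, 12, 9, 8]

extract-max #1 returns 30:
  remove root 30; move last element 5 to root → [5, 28, 25, 19, 26, 21, 12, 9, 8, 11, 23]
  5 vs larger child 28 at index 1, swap → [28, 5, 25, 19, 26, 21, 12, 9, 8, 11, 23]
  5 vs larger child 26 at index 4, swap → [28, 26, 25, 19, 5, 21, 12, 9, 8, 11, 23]
  5 vs larger child 23 at index 10, swap → [28, 26, 25, 19, 23, 21, 12, 9, 8, 11, 5]
extract-max #2 returns 28:
  remove root 28; move last element 5 to root → [5, 26, 25, 19, 23, 21, 12, 9, 8, 11]
  5 vs larger child 26 at index 1, swap → [26, 5, 25, 19, 23, 21, 12, 9, 8, 11]
  5 vs larger child 23 at index 4, swap → [26, 23, 25, 19, 5, 21, 12, 9, 8, 11]
  5 vs only child 11 at index 9, swap → [26, 23, 25, 19, 11, 21, 12, 9, 8, 5]
extract-max #3 returns 26:
  remove root 26; move last element 5 to root → [5, 23, 25, 19, 11, 21, 12, 9, 8]
  5 vs larger child 25 at index 2, swap → [25, 23, 5, 19, 11, 21, 12, 9, 8]
  5 vs larger child 21 at index 5, swap → [25, 23, 21, 19, 11, 5, 12, 9, 8]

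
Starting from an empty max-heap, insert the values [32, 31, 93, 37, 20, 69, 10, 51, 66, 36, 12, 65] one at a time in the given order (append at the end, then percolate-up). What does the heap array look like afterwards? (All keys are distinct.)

Insert 32:
  append 32 at index 0 → [32] (no swap needed)
Insert 31:
  append 31 at index 1 → [32, 31] (no swap needed)
Insert 93:
  append 93 at index 2 → [32, 31, 93]
  93 > parent 32 at index 0, swap → [93, 31, 32]
Insert 37:
  append 37 at index 3 → [93, 31, 32, 37]
  37 > parent 31 at index 1, swap → [93, 37, 32, 31]
Insert 20:
  append 20 at index 4 → [93, 37, 32, 31, 20] (no swap needed)
Insert 69:
  append 69 at index 5 → [93, 37, 32, 31, 20, 69]
  69 > parent 32 at index 2, swap → [93, 37, 69, 31, 20, 32]
Insert 10:
  append 10 at index 6 → [93, 37, 69, 31, 20, 32, 10] (no swap needed)
Insert 51:
  append 51 at index 7 → [93, 37, 69, 31, 20, 32, 10, 51]
  51 > parent 31 at index 3, swap → [93, 37, 69, 51, 20, 32, 10, 31]
  51 > parent 37 at index 1, swap → [93, 51, 69, 37, 20, 32, 10, 31]
Insert 66:
  append 66 at index 8 → [93, 51, 69, 37, 20, 32, 10, 31, 66]
  66 > parent 37 at index 3, swap → [93, 51, 69, 66, 20, 32, 10, 31, 37]
  66 > parent 51 at index 1, swap → [93, 66, 69, 51, 20, 32, 10, 31, 37]
Insert 36:
  append 36 at index 9 → [93, 66, 69, 51, 20, 32, 10, 31, 37, 36]
  36 > parent 20 at index 4, swap → [93, 66, 69, 51, 36, 32, 10, 31, 37, 20]
Insert 12:
  append 12 at index 10 → [93, 66, 69, 51, 36, 32, 10, 31, 37, 20, 12] (no swap needed)
Insert 65:
  append 65 at index 11 → [93, 66, 69, 51, 36, 32, 10, 31, 37, 20, 12, 65]
  65 > parent 32 at index 5, swap → [93, 66, 69, 51, 36, 65, 10, 31, 37, 20, 12, 32]

[93, 66, 69, 51, 36, 65, 10, 31, 37, 20, 12, 32]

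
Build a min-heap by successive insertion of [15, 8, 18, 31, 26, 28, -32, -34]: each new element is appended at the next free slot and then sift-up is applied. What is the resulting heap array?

Insert 15:
  append 15 at index 0 → [15] (no swap needed)
Insert 8:
  append 8 at index 1 → [15, 8]
  8 < parent 15 at index 0, swap → [8, 15]
Insert 18:
  append 18 at index 2 → [8, 15, 18] (no swap needed)
Insert 31:
  append 31 at index 3 → [8, 15, 18, 31] (no swap needed)
Insert 26:
  append 26 at index 4 → [8, 15, 18, 31, 26] (no swap needed)
Insert 28:
  append 28 at index 5 → [8, 15, 18, 31, 26, 28] (no swap needed)
Insert -32:
  append -32 at index 6 → [8, 15, 18, 31, 26, 28, -32]
  -32 < parent 18 at index 2, swap → [8, 15, -32, 31, 26, 28, 18]
  -32 < parent 8 at index 0, swap → [-32, 15, 8, 31, 26, 28, 18]
Insert -34:
  append -34 at index 7 → [-32, 15, 8, 31, 26, 28, 18, -34]
  -34 < parent 31 at index 3, swap → [-32, 15, 8, -34, 26, 28, 18, 31]
  -34 < parent 15 at index 1, swap → [-32, -34, 8, 15, 26, 28, 18, 31]
  -34 < parent -32 at index 0, swap → [-34, -32, 8, 15, 26, 28, 18, 31]

[-34, -32, 8, 15, 26, 28, 18, 31]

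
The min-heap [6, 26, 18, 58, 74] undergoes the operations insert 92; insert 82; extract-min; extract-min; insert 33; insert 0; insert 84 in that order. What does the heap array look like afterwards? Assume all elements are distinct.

insert 92:
  append 92 at index 5 → [6, 26, 18, 58, 74, 92] (no swap needed)
insert 82:
  append 82 at index 6 → [6, 26, 18, 58, 74, 92, 82] (no swap needed)
extract-min → returns 6:
  remove root 6; move last element 82 to root → [82, 26, 18, 58, 74, 92]
  82 vs smaller child 18 at index 2, swap → [18, 26, 82, 58, 74, 92]
extract-min → returns 18:
  remove root 18; move last element 92 to root → [92, 26, 82, 58, 74]
  92 vs smaller child 26 at index 1, swap → [26, 92, 82, 58, 74]
  92 vs smaller child 58 at index 3, swap → [26, 58, 82, 92, 74]
insert 33:
  append 33 at index 5 → [26, 58, 82, 92, 74, 33]
  33 < parent 82 at index 2, swap → [26, 58, 33, 92, 74, 82]
insert 0:
  append 0 at index 6 → [26, 58, 33, 92, 74, 82, 0]
  0 < parent 33 at index 2, swap → [26, 58, 0, 92, 74, 82, 33]
  0 < parent 26 at index 0, swap → [0, 58, 26, 92, 74, 82, 33]
insert 84:
  append 84 at index 7 → [0, 58, 26, 92, 74, 82, 33, 84]
  84 < parent 92 at index 3, swap → [0, 58, 26, 84, 74, 82, 33, 92]

[0, 58, 26, 84, 74, 82, 33, 92]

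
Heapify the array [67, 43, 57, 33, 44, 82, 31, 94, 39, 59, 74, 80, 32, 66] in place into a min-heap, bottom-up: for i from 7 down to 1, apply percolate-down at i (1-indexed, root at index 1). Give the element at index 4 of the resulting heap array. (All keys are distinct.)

39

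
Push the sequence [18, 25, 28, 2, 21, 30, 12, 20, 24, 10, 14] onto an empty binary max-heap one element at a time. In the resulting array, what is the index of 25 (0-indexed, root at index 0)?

Insert 18:
  append 18 at index 0 → [18] (no swap needed)
Insert 25:
  append 25 at index 1 → [18, 25]
  25 > parent 18 at index 0, swap → [25, 18]
Insert 28:
  append 28 at index 2 → [25, 18, 28]
  28 > parent 25 at index 0, swap → [28, 18, 25]
Insert 2:
  append 2 at index 3 → [28, 18, 25, 2] (no swap needed)
Insert 21:
  append 21 at index 4 → [28, 18, 25, 2, 21]
  21 > parent 18 at index 1, swap → [28, 21, 25, 2, 18]
Insert 30:
  append 30 at index 5 → [28, 21, 25, 2, 18, 30]
  30 > parent 25 at index 2, swap → [28, 21, 30, 2, 18, 25]
  30 > parent 28 at index 0, swap → [30, 21, 28, 2, 18, 25]
Insert 12:
  append 12 at index 6 → [30, 21, 28, 2, 18, 25, 12] (no swap needed)
Insert 20:
  append 20 at index 7 → [30, 21, 28, 2, 18, 25, 12, 20]
  20 > parent 2 at index 3, swap → [30, 21, 28, 20, 18, 25, 12, 2]
Insert 24:
  append 24 at index 8 → [30, 21, 28, 20, 18, 25, 12, 2, 24]
  24 > parent 20 at index 3, swap → [30, 21, 28, 24, 18, 25, 12, 2, 20]
  24 > parent 21 at index 1, swap → [30, 24, 28, 21, 18, 25, 12, 2, 20]
Insert 10:
  append 10 at index 9 → [30, 24, 28, 21, 18, 25, 12, 2, 20, 10] (no swap needed)
Insert 14:
  append 14 at index 10 → [30, 24, 28, 21, 18, 25, 12, 2, 20, 10, 14] (no swap needed)
resulting array: [30, 24, 28, 21, 18, 25, 12, 2, 20, 10, 14]

5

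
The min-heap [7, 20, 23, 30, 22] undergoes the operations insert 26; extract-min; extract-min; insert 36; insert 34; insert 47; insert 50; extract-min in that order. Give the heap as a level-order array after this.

insert 26:
  append 26 at index 5 → [7, 20, 23, 30, 22, 26] (no swap needed)
extract-min → returns 7:
  remove root 7; move last element 26 to root → [26, 20, 23, 30, 22]
  26 vs smaller child 20 at index 1, swap → [20, 26, 23, 30, 22]
  26 vs smaller child 22 at index 4, swap → [20, 22, 23, 30, 26]
extract-min → returns 20:
  remove root 20; move last element 26 to root → [26, 22, 23, 30]
  26 vs smaller child 22 at index 1, swap → [22, 26, 23, 30]
insert 36:
  append 36 at index 4 → [22, 26, 23, 30, 36] (no swap needed)
insert 34:
  append 34 at index 5 → [22, 26, 23, 30, 36, 34] (no swap needed)
insert 47:
  append 47 at index 6 → [22, 26, 23, 30, 36, 34, 47] (no swap needed)
insert 50:
  append 50 at index 7 → [22, 26, 23, 30, 36, 34, 47, 50] (no swap needed)
extract-min → returns 22:
  remove root 22; move last element 50 to root → [50, 26, 23, 30, 36, 34, 47]
  50 vs smaller child 23 at index 2, swap → [23, 26, 50, 30, 36, 34, 47]
  50 vs smaller child 34 at index 5, swap → [23, 26, 34, 30, 36, 50, 47]

[23, 26, 34, 30, 36, 50, 47]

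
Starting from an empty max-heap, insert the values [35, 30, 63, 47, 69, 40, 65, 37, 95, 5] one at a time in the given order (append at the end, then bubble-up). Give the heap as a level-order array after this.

Insert 35:
  append 35 at index 0 → [35] (no swap needed)
Insert 30:
  append 30 at index 1 → [35, 30] (no swap needed)
Insert 63:
  append 63 at index 2 → [35, 30, 63]
  63 > parent 35 at index 0, swap → [63, 30, 35]
Insert 47:
  append 47 at index 3 → [63, 30, 35, 47]
  47 > parent 30 at index 1, swap → [63, 47, 35, 30]
Insert 69:
  append 69 at index 4 → [63, 47, 35, 30, 69]
  69 > parent 47 at index 1, swap → [63, 69, 35, 30, 47]
  69 > parent 63 at index 0, swap → [69, 63, 35, 30, 47]
Insert 40:
  append 40 at index 5 → [69, 63, 35, 30, 47, 40]
  40 > parent 35 at index 2, swap → [69, 63, 40, 30, 47, 35]
Insert 65:
  append 65 at index 6 → [69, 63, 40, 30, 47, 35, 65]
  65 > parent 40 at index 2, swap → [69, 63, 65, 30, 47, 35, 40]
Insert 37:
  append 37 at index 7 → [69, 63, 65, 30, 47, 35, 40, 37]
  37 > parent 30 at index 3, swap → [69, 63, 65, 37, 47, 35, 40, 30]
Insert 95:
  append 95 at index 8 → [69, 63, 65, 37, 47, 35, 40, 30, 95]
  95 > parent 37 at index 3, swap → [69, 63, 65, 95, 47, 35, 40, 30, 37]
  95 > parent 63 at index 1, swap → [69, 95, 65, 63, 47, 35, 40, 30, 37]
  95 > parent 69 at index 0, swap → [95, 69, 65, 63, 47, 35, 40, 30, 37]
Insert 5:
  append 5 at index 9 → [95, 69, 65, 63, 47, 35, 40, 30, 37, 5] (no swap needed)

[95, 69, 65, 63, 47, 35, 40, 30, 37, 5]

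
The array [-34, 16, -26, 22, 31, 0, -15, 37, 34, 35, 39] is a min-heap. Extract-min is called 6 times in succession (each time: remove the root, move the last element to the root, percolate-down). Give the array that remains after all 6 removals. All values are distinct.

extract-min #1 returns -34:
  remove root -34; move last element 39 to root → [39, 16, -26, 22, 31, 0, -15, 37, 34, 35]
  39 vs smaller child -26 at index 2, swap → [-26, 16, 39, 22, 31, 0, -15, 37, 34, 35]
  39 vs smaller child -15 at index 6, swap → [-26, 16, -15, 22, 31, 0, 39, 37, 34, 35]
extract-min #2 returns -26:
  remove root -26; move last element 35 to root → [35, 16, -15, 22, 31, 0, 39, 37, 34]
  35 vs smaller child -15 at index 2, swap → [-15, 16, 35, 22, 31, 0, 39, 37, 34]
  35 vs smaller child 0 at index 5, swap → [-15, 16, 0, 22, 31, 35, 39, 37, 34]
extract-min #3 returns -15:
  remove root -15; move last element 34 to root → [34, 16, 0, 22, 31, 35, 39, 37]
  34 vs smaller child 0 at index 2, swap → [0, 16, 34, 22, 31, 35, 39, 37]
extract-min #4 returns 0:
  remove root 0; move last element 37 to root → [37, 16, 34, 22, 31, 35, 39]
  37 vs smaller child 16 at index 1, swap → [16, 37, 34, 22, 31, 35, 39]
  37 vs smaller child 22 at index 3, swap → [16, 22, 34, 37, 31, 35, 39]
extract-min #5 returns 16:
  remove root 16; move last element 39 to root → [39, 22, 34, 37, 31, 35]
  39 vs smaller child 22 at index 1, swap → [22, 39, 34, 37, 31, 35]
  39 vs smaller child 31 at index 4, swap → [22, 31, 34, 37, 39, 35]
extract-min #6 returns 22:
  remove root 22; move last element 35 to root → [35, 31, 34, 37, 39]
  35 vs smaller child 31 at index 1, swap → [31, 35, 34, 37, 39]

[31, 35, 34, 37, 39]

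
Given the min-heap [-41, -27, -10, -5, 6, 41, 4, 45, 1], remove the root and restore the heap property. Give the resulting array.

remove root -41; move last element 1 to root → [1, -27, -10, -5, 6, 41, 4, 45]
1 vs smaller child -27 at index 1, swap → [-27, 1, -10, -5, 6, 41, 4, 45]
1 vs smaller child -5 at index 3, swap → [-27, -5, -10, 1, 6, 41, 4, 45]

[-27, -5, -10, 1, 6, 41, 4, 45]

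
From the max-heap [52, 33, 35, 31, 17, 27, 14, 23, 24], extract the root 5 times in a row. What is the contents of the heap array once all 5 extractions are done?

extract-max #1 returns 52:
  remove root 52; move last element 24 to root → [24, 33, 35, 31, 17, 27, 14, 23]
  24 vs larger child 35 at index 2, swap → [35, 33, 24, 31, 17, 27, 14, 23]
  24 vs larger child 27 at index 5, swap → [35, 33, 27, 31, 17, 24, 14, 23]
extract-max #2 returns 35:
  remove root 35; move last element 23 to root → [23, 33, 27, 31, 17, 24, 14]
  23 vs larger child 33 at index 1, swap → [33, 23, 27, 31, 17, 24, 14]
  23 vs larger child 31 at index 3, swap → [33, 31, 27, 23, 17, 24, 14]
extract-max #3 returns 33:
  remove root 33; move last element 14 to root → [14, 31, 27, 23, 17, 24]
  14 vs larger child 31 at index 1, swap → [31, 14, 27, 23, 17, 24]
  14 vs larger child 23 at index 3, swap → [31, 23, 27, 14, 17, 24]
extract-max #4 returns 31:
  remove root 31; move last element 24 to root → [24, 23, 27, 14, 17]
  24 vs larger child 27 at index 2, swap → [27, 23, 24, 14, 17]
extract-max #5 returns 27:
  remove root 27; move last element 17 to root → [17, 23, 24, 14]
  17 vs larger child 24 at index 2, swap → [24, 23, 17, 14]

[24, 23, 17, 14]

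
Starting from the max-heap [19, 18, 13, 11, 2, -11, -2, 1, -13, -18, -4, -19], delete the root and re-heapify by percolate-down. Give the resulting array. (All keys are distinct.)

[18, 11, 13, 1, 2, -11, -2, -19, -13, -18, -4]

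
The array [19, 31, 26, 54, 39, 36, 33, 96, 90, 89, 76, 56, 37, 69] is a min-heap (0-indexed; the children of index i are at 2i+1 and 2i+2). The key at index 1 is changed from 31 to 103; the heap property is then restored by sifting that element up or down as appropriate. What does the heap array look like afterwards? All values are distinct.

set index 1 from 31 to 103 → [19, 103, 26, 54, 39, 36, 33, 96, 90, 89, 76, 56, 37, 69]
103 vs smaller child 39 at index 4, swap → [19, 39, 26, 54, 103, 36, 33, 96, 90, 89, 76, 56, 37, 69]
103 vs smaller child 76 at index 10, swap → [19, 39, 26, 54, 76, 36, 33, 96, 90, 89, 103, 56, 37, 69]

[19, 39, 26, 54, 76, 36, 33, 96, 90, 89, 103, 56, 37, 69]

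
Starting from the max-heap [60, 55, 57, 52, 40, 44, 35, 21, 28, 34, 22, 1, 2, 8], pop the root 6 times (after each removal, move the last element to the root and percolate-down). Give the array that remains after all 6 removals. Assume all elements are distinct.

[35, 34, 22, 28, 1, 8, 2, 21]

extract-max #1 returns 60:
  remove root 60; move last element 8 to root → [8, 55, 57, 52, 40, 44, 35, 21, 28, 34, 22, 1, 2]
  8 vs larger child 57 at index 2, swap → [57, 55, 8, 52, 40, 44, 35, 21, 28, 34, 22, 1, 2]
  8 vs larger child 44 at index 5, swap → [57, 55, 44, 52, 40, 8, 35, 21, 28, 34, 22, 1, 2]
extract-max #2 returns 57:
  remove root 57; move last element 2 to root → [2, 55, 44, 52, 40, 8, 35, 21, 28, 34, 22, 1]
  2 vs larger child 55 at index 1, swap → [55, 2, 44, 52, 40, 8, 35, 21, 28, 34, 22, 1]
  2 vs larger child 52 at index 3, swap → [55, 52, 44, 2, 40, 8, 35, 21, 28, 34, 22, 1]
  2 vs larger child 28 at index 8, swap → [55, 52, 44, 28, 40, 8, 35, 21, 2, 34, 22, 1]
extract-max #3 returns 55:
  remove root 55; move last element 1 to root → [1, 52, 44, 28, 40, 8, 35, 21, 2, 34, 22]
  1 vs larger child 52 at index 1, swap → [52, 1, 44, 28, 40, 8, 35, 21, 2, 34, 22]
  1 vs larger child 40 at index 4, swap → [52, 40, 44, 28, 1, 8, 35, 21, 2, 34, 22]
  1 vs larger child 34 at index 9, swap → [52, 40, 44, 28, 34, 8, 35, 21, 2, 1, 22]
extract-max #4 returns 52:
  remove root 52; move last element 22 to root → [22, 40, 44, 28, 34, 8, 35, 21, 2, 1]
  22 vs larger child 44 at index 2, swap → [44, 40, 22, 28, 34, 8, 35, 21, 2, 1]
  22 vs larger child 35 at index 6, swap → [44, 40, 35, 28, 34, 8, 22, 21, 2, 1]
extract-max #5 returns 44:
  remove root 44; move last element 1 to root → [1, 40, 35, 28, 34, 8, 22, 21, 2]
  1 vs larger child 40 at index 1, swap → [40, 1, 35, 28, 34, 8, 22, 21, 2]
  1 vs larger child 34 at index 4, swap → [40, 34, 35, 28, 1, 8, 22, 21, 2]
extract-max #6 returns 40:
  remove root 40; move last element 2 to root → [2, 34, 35, 28, 1, 8, 22, 21]
  2 vs larger child 35 at index 2, swap → [35, 34, 2, 28, 1, 8, 22, 21]
  2 vs larger child 22 at index 6, swap → [35, 34, 22, 28, 1, 8, 2, 21]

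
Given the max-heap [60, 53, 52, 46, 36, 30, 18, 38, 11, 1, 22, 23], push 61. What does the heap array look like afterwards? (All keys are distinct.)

append 61 at index 12 → [60, 53, 52, 46, 36, 30, 18, 38, 11, 1, 22, 23, 61]
61 > parent 30 at index 5, swap → [60, 53, 52, 46, 36, 61, 18, 38, 11, 1, 22, 23, 30]
61 > parent 52 at index 2, swap → [60, 53, 61, 46, 36, 52, 18, 38, 11, 1, 22, 23, 30]
61 > parent 60 at index 0, swap → [61, 53, 60, 46, 36, 52, 18, 38, 11, 1, 22, 23, 30]

[61, 53, 60, 46, 36, 52, 18, 38, 11, 1, 22, 23, 30]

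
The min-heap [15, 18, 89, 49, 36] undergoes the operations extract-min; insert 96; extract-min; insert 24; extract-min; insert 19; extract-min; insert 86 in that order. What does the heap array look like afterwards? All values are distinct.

extract-min → returns 15:
  remove root 15; move last element 36 to root → [36, 18, 89, 49]
  36 vs smaller child 18 at index 1, swap → [18, 36, 89, 49]
insert 96:
  append 96 at index 4 → [18, 36, 89, 49, 96] (no swap needed)
extract-min → returns 18:
  remove root 18; move last element 96 to root → [96, 36, 89, 49]
  96 vs smaller child 36 at index 1, swap → [36, 96, 89, 49]
  96 vs only child 49 at index 3, swap → [36, 49, 89, 96]
insert 24:
  append 24 at index 4 → [36, 49, 89, 96, 24]
  24 < parent 49 at index 1, swap → [36, 24, 89, 96, 49]
  24 < parent 36 at index 0, swap → [24, 36, 89, 96, 49]
extract-min → returns 24:
  remove root 24; move last element 49 to root → [49, 36, 89, 96]
  49 vs smaller child 36 at index 1, swap → [36, 49, 89, 96]
insert 19:
  append 19 at index 4 → [36, 49, 89, 96, 19]
  19 < parent 49 at index 1, swap → [36, 19, 89, 96, 49]
  19 < parent 36 at index 0, swap → [19, 36, 89, 96, 49]
extract-min → returns 19:
  remove root 19; move last element 49 to root → [49, 36, 89, 96]
  49 vs smaller child 36 at index 1, swap → [36, 49, 89, 96]
insert 86:
  append 86 at index 4 → [36, 49, 89, 96, 86] (no swap needed)

[36, 49, 89, 96, 86]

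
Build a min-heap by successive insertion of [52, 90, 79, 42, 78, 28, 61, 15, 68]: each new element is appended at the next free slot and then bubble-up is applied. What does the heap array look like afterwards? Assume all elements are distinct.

[15, 28, 42, 52, 78, 79, 61, 90, 68]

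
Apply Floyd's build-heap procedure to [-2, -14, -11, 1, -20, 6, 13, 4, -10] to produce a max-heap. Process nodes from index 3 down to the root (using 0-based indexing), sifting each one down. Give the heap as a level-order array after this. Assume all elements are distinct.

sift down from index 3:
  1 vs larger child 4 at index 7, swap → [-2, -14, -11, 4, -20, 6, 13, 1, -10]
sift down from index 2:
  -11 vs larger child 13 at index 6, swap → [-2, -14, 13, 4, -20, 6, -11, 1, -10]
sift down from index 1:
  -14 vs larger child 4 at index 3, swap → [-2, 4, 13, -14, -20, 6, -11, 1, -10]
  -14 vs larger child 1 at index 7, swap → [-2, 4, 13, 1, -20, 6, -11, -14, -10]
sift down from index 0:
  -2 vs larger child 13 at index 2, swap → [13, 4, -2, 1, -20, 6, -11, -14, -10]
  -2 vs larger child 6 at index 5, swap → [13, 4, 6, 1, -20, -2, -11, -14, -10]

[13, 4, 6, 1, -20, -2, -11, -14, -10]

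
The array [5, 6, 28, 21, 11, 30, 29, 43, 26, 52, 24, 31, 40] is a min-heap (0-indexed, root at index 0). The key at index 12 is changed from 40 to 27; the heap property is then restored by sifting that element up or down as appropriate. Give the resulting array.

set index 12 from 40 to 27 → [5, 6, 28, 21, 11, 30, 29, 43, 26, 52, 24, 31, 27]
27 < parent 30 at index 5, swap → [5, 6, 28, 21, 11, 27, 29, 43, 26, 52, 24, 31, 30]
27 < parent 28 at index 2, swap → [5, 6, 27, 21, 11, 28, 29, 43, 26, 52, 24, 31, 30]

[5, 6, 27, 21, 11, 28, 29, 43, 26, 52, 24, 31, 30]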